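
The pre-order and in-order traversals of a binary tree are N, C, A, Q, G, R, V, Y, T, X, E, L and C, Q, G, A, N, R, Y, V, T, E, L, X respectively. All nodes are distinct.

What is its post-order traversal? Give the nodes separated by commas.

The first element of pre-order is the root; it splits in-order into left and right subtrees.
Root N: left subtree has 4 nodes {C, Q, G, A}, right has 7 {R, Y, V, T, E, L, X}.
  Root C: left subtree has 0 nodes { }, right has 3 {Q, G, A}.
    Root A: left subtree has 2 nodes {Q, G}, right has 0 { }.
      Root Q: left subtree has 0 nodes { }, right has 1 {G}.
  Root R: left subtree has 0 nodes { }, right has 6 {Y, V, T, E, L, X}.
    Root V: left subtree has 1 node {Y}, right has 4 {T, E, L, X}.
      Root T: left subtree has 0 nodes { }, right has 3 {E, L, X}.
        Root X: left subtree has 2 nodes {E, L}, right has 0 { }.
          Root E: left subtree has 0 nodes { }, right has 1 {L}.

G, Q, A, C, Y, L, E, X, T, V, R, N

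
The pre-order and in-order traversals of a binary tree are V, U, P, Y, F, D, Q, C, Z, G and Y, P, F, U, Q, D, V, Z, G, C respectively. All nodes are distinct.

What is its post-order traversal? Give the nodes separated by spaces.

The first element of pre-order is the root; it splits in-order into left and right subtrees.
Root V: left subtree has 6 nodes {Y, P, F, U, Q, D}, right has 3 {Z, G, C}.
  Root U: left subtree has 3 nodes {Y, P, F}, right has 2 {Q, D}.
    Root P: left subtree has 1 node {Y}, right has 1 {F}.
    Root D: left subtree has 1 node {Q}, right has 0 { }.
  Root C: left subtree has 2 nodes {Z, G}, right has 0 { }.
    Root Z: left subtree has 0 nodes { }, right has 1 {G}.

Y F P Q D U G Z C V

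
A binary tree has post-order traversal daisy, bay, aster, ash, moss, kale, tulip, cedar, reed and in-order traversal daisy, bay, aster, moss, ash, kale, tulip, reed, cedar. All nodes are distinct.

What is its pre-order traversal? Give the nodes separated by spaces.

reed tulip kale moss aster bay daisy ash cedar

The last element of post-order is the root; it splits in-order into left and right subtrees.
Root reed: left subtree has 7 nodes {daisy, bay, aster, moss, ash, kale, tulip}, right has 1 {cedar}.
  Root tulip: left subtree has 6 nodes {daisy, bay, aster, moss, ash, kale}, right has 0 { }.
    Root kale: left subtree has 5 nodes {daisy, bay, aster, moss, ash}, right has 0 { }.
      Root moss: left subtree has 3 nodes {daisy, bay, aster}, right has 1 {ash}.
        Root aster: left subtree has 2 nodes {daisy, bay}, right has 0 { }.
          Root bay: left subtree has 1 node {daisy}, right has 0 { }.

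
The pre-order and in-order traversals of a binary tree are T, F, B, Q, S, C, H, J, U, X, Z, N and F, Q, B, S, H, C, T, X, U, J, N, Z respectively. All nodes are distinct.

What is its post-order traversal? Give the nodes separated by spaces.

Q H C S B F X U N Z J T

The first element of pre-order is the root; it splits in-order into left and right subtrees.
Root T: left subtree has 6 nodes {F, Q, B, S, H, C}, right has 5 {X, U, J, N, Z}.
  Root F: left subtree has 0 nodes { }, right has 5 {Q, B, S, H, C}.
    Root B: left subtree has 1 node {Q}, right has 3 {S, H, C}.
      Root S: left subtree has 0 nodes { }, right has 2 {H, C}.
        Root C: left subtree has 1 node {H}, right has 0 { }.
  Root J: left subtree has 2 nodes {X, U}, right has 2 {N, Z}.
    Root U: left subtree has 1 node {X}, right has 0 { }.
    Root Z: left subtree has 1 node {N}, right has 0 { }.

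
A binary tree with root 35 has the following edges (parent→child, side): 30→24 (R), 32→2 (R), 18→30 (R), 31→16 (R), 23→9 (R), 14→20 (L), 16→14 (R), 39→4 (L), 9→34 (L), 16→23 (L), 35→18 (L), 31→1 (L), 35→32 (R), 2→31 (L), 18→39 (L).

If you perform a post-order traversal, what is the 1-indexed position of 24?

3

Post-order visits the left subtree, then the right subtree, then the node.
At 35: go left to 18.
  At 18: go left to 39.
    At 39: go left to 4.
      4 is a leaf — visit 4.
    At 39: no right child.
    Visit 39.
  At 18: go right to 30.
    At 30: no left child.
    At 30: go right to 24.
      24 is a leaf — visit 24.
    Visit 30.
  Visit 18.
At 35: go right to 32.
  At 32: no left child.
  At 32: go right to 2.
    At 2: go left to 31.
      At 31: go left to 1.
        1 is a leaf — visit 1.
      At 31: go right to 16.
        At 16: go left to 23.
          At 23: no left child.
          At 23: go right to 9.
            At 9: go left to 34.
              34 is a leaf — visit 34.
            At 9: no right child.
            Visit 9.
          Visit 23.
        At 16: go right to 14.
          At 14: go left to 20.
            20 is a leaf — visit 20.
          At 14: no right child.
          Visit 14.
        Visit 16.
      Visit 31.
    At 2: no right child.
    Visit 2.
  Visit 32.
Visit 35.
Full post-order sequence: 4, 39, 24, 30, 18, 1, 34, 9, 23, 20, 14, 16, 31, 2, 32, 35.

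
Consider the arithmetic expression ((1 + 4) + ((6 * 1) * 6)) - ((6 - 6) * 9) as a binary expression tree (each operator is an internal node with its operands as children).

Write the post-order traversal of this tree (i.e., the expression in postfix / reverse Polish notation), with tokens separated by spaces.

1 4 + 6 1 * 6 * + 6 6 - 9 * -

Post-order on an expression tree gives postfix notation: for each operator, emit left operand, right operand, then the operator.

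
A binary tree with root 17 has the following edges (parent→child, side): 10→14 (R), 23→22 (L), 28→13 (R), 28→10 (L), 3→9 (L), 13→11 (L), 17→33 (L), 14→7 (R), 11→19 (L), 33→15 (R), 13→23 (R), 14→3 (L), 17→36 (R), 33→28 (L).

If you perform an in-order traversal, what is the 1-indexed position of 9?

In-order visits the left subtree, then the node, then the right subtree.
At 17: go left to 33.
  At 33: go left to 28.
    At 28: go left to 10.
      At 10: no left child.
      Visit 10.
      At 10: go right to 14.
        At 14: go left to 3.
          At 3: go left to 9.
            9 is a leaf — visit 9.
          Visit 3.
          At 3: no right child.
        Visit 14.
        At 14: go right to 7.
          7 is a leaf — visit 7.
    Visit 28.
    At 28: go right to 13.
      At 13: go left to 11.
        At 11: go left to 19.
          19 is a leaf — visit 19.
        Visit 11.
        At 11: no right child.
      Visit 13.
      At 13: go right to 23.
        At 23: go left to 22.
          22 is a leaf — visit 22.
        Visit 23.
        At 23: no right child.
  Visit 33.
  At 33: go right to 15.
    15 is a leaf — visit 15.
Visit 17.
At 17: go right to 36.
  36 is a leaf — visit 36.
Full in-order sequence: 10, 9, 3, 14, 7, 28, 19, 11, 13, 22, 23, 33, 15, 17, 36.

2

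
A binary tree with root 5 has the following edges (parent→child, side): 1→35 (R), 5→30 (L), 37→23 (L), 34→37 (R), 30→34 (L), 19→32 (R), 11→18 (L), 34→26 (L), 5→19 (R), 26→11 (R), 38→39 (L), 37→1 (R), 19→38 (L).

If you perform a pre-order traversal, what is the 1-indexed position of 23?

8

Pre-order visits the node, then its left subtree, then its right subtree.
Visit 5.
At 5: go left to 30.
  Visit 30.
  At 30: go left to 34.
    Visit 34.
    At 34: go left to 26.
      Visit 26.
      At 26: no left child.
      At 26: go right to 11.
        Visit 11.
        At 11: go left to 18.
          18 is a leaf — visit 18.
        At 11: no right child.
    At 34: go right to 37.
      Visit 37.
      At 37: go left to 23.
        23 is a leaf — visit 23.
      At 37: go right to 1.
        Visit 1.
        At 1: no left child.
        At 1: go right to 35.
          35 is a leaf — visit 35.
  At 30: no right child.
At 5: go right to 19.
  Visit 19.
  At 19: go left to 38.
    Visit 38.
    At 38: go left to 39.
      39 is a leaf — visit 39.
    At 38: no right child.
  At 19: go right to 32.
    32 is a leaf — visit 32.
Full pre-order sequence: 5, 30, 34, 26, 11, 18, 37, 23, 1, 35, 19, 38, 39, 32.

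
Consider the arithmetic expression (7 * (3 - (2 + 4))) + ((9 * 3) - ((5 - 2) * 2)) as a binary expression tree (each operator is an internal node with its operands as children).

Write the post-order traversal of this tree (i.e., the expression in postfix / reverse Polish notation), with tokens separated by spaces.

7 3 2 4 + - * 9 3 * 5 2 - 2 * - +

Post-order on an expression tree gives postfix notation: for each operator, emit left operand, right operand, then the operator.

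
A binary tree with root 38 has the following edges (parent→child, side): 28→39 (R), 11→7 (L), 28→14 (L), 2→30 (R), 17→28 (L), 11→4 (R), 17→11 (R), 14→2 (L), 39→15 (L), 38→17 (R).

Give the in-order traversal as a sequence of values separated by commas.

In-order visits the left subtree, then the node, then the right subtree.
At 38: no left child.
Visit 38.
At 38: go right to 17.
  At 17: go left to 28.
    At 28: go left to 14.
      At 14: go left to 2.
        At 2: no left child.
        Visit 2.
        At 2: go right to 30.
          30 is a leaf — visit 30.
      Visit 14.
      At 14: no right child.
    Visit 28.
    At 28: go right to 39.
      At 39: go left to 15.
        15 is a leaf — visit 15.
      Visit 39.
      At 39: no right child.
  Visit 17.
  At 17: go right to 11.
    At 11: go left to 7.
      7 is a leaf — visit 7.
    Visit 11.
    At 11: go right to 4.
      4 is a leaf — visit 4.

38, 2, 30, 14, 28, 15, 39, 17, 7, 11, 4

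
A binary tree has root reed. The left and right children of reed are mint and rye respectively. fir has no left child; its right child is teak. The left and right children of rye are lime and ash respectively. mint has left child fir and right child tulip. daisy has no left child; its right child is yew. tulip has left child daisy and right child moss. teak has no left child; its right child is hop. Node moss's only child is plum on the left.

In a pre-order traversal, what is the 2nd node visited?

Pre-order visits the node, then its left subtree, then its right subtree.
Visit reed.
At reed: go left to mint.
  Visit mint.
  At mint: go left to fir.
    Visit fir.
    At fir: no left child.
    At fir: go right to teak.
      Visit teak.
      At teak: no left child.
      At teak: go right to hop.
        hop is a leaf — visit hop.
  At mint: go right to tulip.
    Visit tulip.
    At tulip: go left to daisy.
      Visit daisy.
      At daisy: no left child.
      At daisy: go right to yew.
        yew is a leaf — visit yew.
    At tulip: go right to moss.
      Visit moss.
      At moss: go left to plum.
        plum is a leaf — visit plum.
      At moss: no right child.
At reed: go right to rye.
  Visit rye.
  At rye: go left to lime.
    lime is a leaf — visit lime.
  At rye: go right to ash.
    ash is a leaf — visit ash.
Full pre-order sequence: reed, mint, fir, teak, hop, tulip, daisy, yew, moss, plum, rye, lime, ash.

mint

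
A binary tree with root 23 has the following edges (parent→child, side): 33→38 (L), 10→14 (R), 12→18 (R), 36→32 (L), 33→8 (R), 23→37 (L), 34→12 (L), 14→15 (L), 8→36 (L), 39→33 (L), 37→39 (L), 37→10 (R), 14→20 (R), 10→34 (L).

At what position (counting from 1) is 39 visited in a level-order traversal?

3

Level-order visits nodes level by level from the root, left to right within each level.
Level 0: 23
Level 1: 37
Level 2: 39, 10
Level 3: 33, 34, 14
Level 4: 38, 8, 12, 15, 20
Level 5: 36, 18
Level 6: 32
Full level-order sequence: 23, 37, 39, 10, 33, 34, 14, 38, 8, 12, 15, 20, 36, 18, 32.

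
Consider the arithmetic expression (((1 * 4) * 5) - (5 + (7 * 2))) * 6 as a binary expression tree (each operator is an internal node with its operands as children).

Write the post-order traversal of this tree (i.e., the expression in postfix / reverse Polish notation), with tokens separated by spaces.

Post-order on an expression tree gives postfix notation: for each operator, emit left operand, right operand, then the operator.

1 4 * 5 * 5 7 2 * + - 6 *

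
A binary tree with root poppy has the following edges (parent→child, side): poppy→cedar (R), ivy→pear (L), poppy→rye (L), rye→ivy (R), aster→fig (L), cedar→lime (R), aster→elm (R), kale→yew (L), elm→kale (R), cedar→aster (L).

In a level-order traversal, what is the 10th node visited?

Level-order visits nodes level by level from the root, left to right within each level.
Level 0: poppy
Level 1: rye, cedar
Level 2: ivy, aster, lime
Level 3: pear, fig, elm
Level 4: kale
Level 5: yew
Full level-order sequence: poppy, rye, cedar, ivy, aster, lime, pear, fig, elm, kale, yew.

kale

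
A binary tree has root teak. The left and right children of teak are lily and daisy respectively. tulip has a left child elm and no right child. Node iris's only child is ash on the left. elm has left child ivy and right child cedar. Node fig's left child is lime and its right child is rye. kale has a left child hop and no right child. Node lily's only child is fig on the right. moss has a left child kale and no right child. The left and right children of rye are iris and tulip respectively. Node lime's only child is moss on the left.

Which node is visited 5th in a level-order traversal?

lime

Level-order visits nodes level by level from the root, left to right within each level.
Level 0: teak
Level 1: lily, daisy
Level 2: fig
Level 3: lime, rye
Level 4: moss, iris, tulip
Level 5: kale, ash, elm
Level 6: hop, ivy, cedar
Full level-order sequence: teak, lily, daisy, fig, lime, rye, moss, iris, tulip, kale, ash, elm, hop, ivy, cedar.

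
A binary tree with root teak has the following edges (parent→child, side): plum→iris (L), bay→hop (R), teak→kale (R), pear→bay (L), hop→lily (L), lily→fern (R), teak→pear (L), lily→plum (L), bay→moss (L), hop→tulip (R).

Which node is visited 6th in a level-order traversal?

Level-order visits nodes level by level from the root, left to right within each level.
Level 0: teak
Level 1: pear, kale
Level 2: bay
Level 3: moss, hop
Level 4: lily, tulip
Level 5: plum, fern
Level 6: iris
Full level-order sequence: teak, pear, kale, bay, moss, hop, lily, tulip, plum, fern, iris.

hop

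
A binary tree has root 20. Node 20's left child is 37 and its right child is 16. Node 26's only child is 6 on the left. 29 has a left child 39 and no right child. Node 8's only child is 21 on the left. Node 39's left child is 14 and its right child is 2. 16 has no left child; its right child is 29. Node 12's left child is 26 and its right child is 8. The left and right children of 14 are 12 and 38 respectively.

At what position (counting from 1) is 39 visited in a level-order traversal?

Level-order visits nodes level by level from the root, left to right within each level.
Level 0: 20
Level 1: 37, 16
Level 2: 29
Level 3: 39
Level 4: 14, 2
Level 5: 12, 38
Level 6: 26, 8
Level 7: 6, 21
Full level-order sequence: 20, 37, 16, 29, 39, 14, 2, 12, 38, 26, 8, 6, 21.

5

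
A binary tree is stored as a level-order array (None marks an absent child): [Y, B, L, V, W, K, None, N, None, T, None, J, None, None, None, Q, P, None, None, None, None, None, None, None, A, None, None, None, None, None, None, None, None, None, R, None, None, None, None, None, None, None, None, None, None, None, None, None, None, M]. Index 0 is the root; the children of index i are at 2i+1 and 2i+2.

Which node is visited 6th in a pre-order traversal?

P

Pre-order visits the node, then its left subtree, then its right subtree.
Visit Y.
At Y: go left to B.
  Visit B.
  At B: go left to V.
    Visit V.
    At V: go left to N.
      Visit N.
      At N: go left to Q.
        Q is a leaf — visit Q.
      At N: go right to P.
        Visit P.
        At P: no left child.
        At P: go right to R.
          R is a leaf — visit R.
    At V: no right child.
  At B: go right to W.
    Visit W.
    At W: go left to T.
      T is a leaf — visit T.
    At W: no right child.
At Y: go right to L.
  Visit L.
  At L: go left to K.
    Visit K.
    At K: go left to J.
      Visit J.
      At J: no left child.
      At J: go right to A.
        Visit A.
        At A: go left to M.
          M is a leaf — visit M.
        At A: no right child.
    At K: no right child.
  At L: no right child.
Full pre-order sequence: Y, B, V, N, Q, P, R, W, T, L, K, J, A, M.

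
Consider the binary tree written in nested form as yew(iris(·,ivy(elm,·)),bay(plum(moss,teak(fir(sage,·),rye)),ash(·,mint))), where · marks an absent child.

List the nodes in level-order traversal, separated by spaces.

yew iris bay ivy plum ash elm moss teak mint fir rye sage

Level-order visits nodes level by level from the root, left to right within each level.
Level 0: yew
Level 1: iris, bay
Level 2: ivy, plum, ash
Level 3: elm, moss, teak, mint
Level 4: fir, rye
Level 5: sage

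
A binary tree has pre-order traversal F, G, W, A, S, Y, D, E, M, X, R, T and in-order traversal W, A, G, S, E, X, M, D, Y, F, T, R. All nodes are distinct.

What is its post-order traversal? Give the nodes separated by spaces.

The first element of pre-order is the root; it splits in-order into left and right subtrees.
Root F: left subtree has 9 nodes {W, A, G, S, E, X, M, D, Y}, right has 2 {T, R}.
  Root G: left subtree has 2 nodes {W, A}, right has 6 {S, E, X, M, D, Y}.
    Root W: left subtree has 0 nodes { }, right has 1 {A}.
    Root S: left subtree has 0 nodes { }, right has 5 {E, X, M, D, Y}.
      Root Y: left subtree has 4 nodes {E, X, M, D}, right has 0 { }.
        Root D: left subtree has 3 nodes {E, X, M}, right has 0 { }.
          Root E: left subtree has 0 nodes { }, right has 2 {X, M}.
            Root M: left subtree has 1 node {X}, right has 0 { }.
  Root R: left subtree has 1 node {T}, right has 0 { }.

A W X M E D Y S G T R F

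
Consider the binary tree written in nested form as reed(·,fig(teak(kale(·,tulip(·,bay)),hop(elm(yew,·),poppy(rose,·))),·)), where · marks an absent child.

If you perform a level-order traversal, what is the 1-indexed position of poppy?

8

Level-order visits nodes level by level from the root, left to right within each level.
Level 0: reed
Level 1: fig
Level 2: teak
Level 3: kale, hop
Level 4: tulip, elm, poppy
Level 5: bay, yew, rose
Full level-order sequence: reed, fig, teak, kale, hop, tulip, elm, poppy, bay, yew, rose.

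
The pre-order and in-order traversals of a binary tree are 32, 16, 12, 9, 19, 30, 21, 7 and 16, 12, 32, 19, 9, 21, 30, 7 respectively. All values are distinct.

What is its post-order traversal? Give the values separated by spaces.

12 16 19 21 7 30 9 32

The first element of pre-order is the root; it splits in-order into left and right subtrees.
Root 32: left subtree has 2 nodes {16, 12}, right has 5 {19, 9, 21, 30, 7}.
  Root 16: left subtree has 0 nodes { }, right has 1 {12}.
  Root 9: left subtree has 1 node {19}, right has 3 {21, 30, 7}.
    Root 30: left subtree has 1 node {21}, right has 1 {7}.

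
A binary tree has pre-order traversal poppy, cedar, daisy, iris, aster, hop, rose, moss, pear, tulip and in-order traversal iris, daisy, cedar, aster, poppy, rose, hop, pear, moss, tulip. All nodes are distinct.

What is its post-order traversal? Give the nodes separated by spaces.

iris daisy aster cedar rose pear tulip moss hop poppy

The first element of pre-order is the root; it splits in-order into left and right subtrees.
Root poppy: left subtree has 4 nodes {iris, daisy, cedar, aster}, right has 5 {rose, hop, pear, moss, tulip}.
  Root cedar: left subtree has 2 nodes {iris, daisy}, right has 1 {aster}.
    Root daisy: left subtree has 1 node {iris}, right has 0 { }.
  Root hop: left subtree has 1 node {rose}, right has 3 {pear, moss, tulip}.
    Root moss: left subtree has 1 node {pear}, right has 1 {tulip}.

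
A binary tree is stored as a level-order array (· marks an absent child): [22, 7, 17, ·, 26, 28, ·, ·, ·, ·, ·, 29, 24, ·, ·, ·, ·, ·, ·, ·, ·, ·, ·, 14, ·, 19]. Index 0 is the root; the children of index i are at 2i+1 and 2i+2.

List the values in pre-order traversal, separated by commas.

Pre-order visits the node, then its left subtree, then its right subtree.
Visit 22.
At 22: go left to 7.
  Visit 7.
  At 7: no left child.
  At 7: go right to 26.
    26 is a leaf — visit 26.
At 22: go right to 17.
  Visit 17.
  At 17: go left to 28.
    Visit 28.
    At 28: go left to 29.
      Visit 29.
      At 29: go left to 14.
        14 is a leaf — visit 14.
      At 29: no right child.
    At 28: go right to 24.
      Visit 24.
      At 24: go left to 19.
        19 is a leaf — visit 19.
      At 24: no right child.
  At 17: no right child.

22, 7, 26, 17, 28, 29, 14, 24, 19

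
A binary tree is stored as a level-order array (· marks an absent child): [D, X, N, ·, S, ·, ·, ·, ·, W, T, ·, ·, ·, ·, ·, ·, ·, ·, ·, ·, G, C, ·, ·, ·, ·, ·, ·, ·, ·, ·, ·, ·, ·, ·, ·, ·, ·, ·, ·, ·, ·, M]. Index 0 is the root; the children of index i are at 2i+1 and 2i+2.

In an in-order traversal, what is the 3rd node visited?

In-order visits the left subtree, then the node, then the right subtree.
At D: go left to X.
  At X: no left child.
  Visit X.
  At X: go right to S.
    At S: go left to W.
      W is a leaf — visit W.
    Visit S.
    At S: go right to T.
      At T: go left to G.
        At G: go left to M.
          M is a leaf — visit M.
        Visit G.
        At G: no right child.
      Visit T.
      At T: go right to C.
        C is a leaf — visit C.
Visit D.
At D: go right to N.
  N is a leaf — visit N.
Full in-order sequence: X, W, S, M, G, T, C, D, N.

S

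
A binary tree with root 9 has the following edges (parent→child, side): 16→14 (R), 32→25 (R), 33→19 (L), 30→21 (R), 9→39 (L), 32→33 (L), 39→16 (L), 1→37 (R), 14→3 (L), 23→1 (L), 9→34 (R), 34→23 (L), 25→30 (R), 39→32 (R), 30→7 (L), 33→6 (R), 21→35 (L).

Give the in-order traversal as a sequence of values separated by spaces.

16 3 14 39 19 33 6 32 25 7 30 35 21 9 1 37 23 34

In-order visits the left subtree, then the node, then the right subtree.
At 9: go left to 39.
  At 39: go left to 16.
    At 16: no left child.
    Visit 16.
    At 16: go right to 14.
      At 14: go left to 3.
        3 is a leaf — visit 3.
      Visit 14.
      At 14: no right child.
  Visit 39.
  At 39: go right to 32.
    At 32: go left to 33.
      At 33: go left to 19.
        19 is a leaf — visit 19.
      Visit 33.
      At 33: go right to 6.
        6 is a leaf — visit 6.
    Visit 32.
    At 32: go right to 25.
      At 25: no left child.
      Visit 25.
      At 25: go right to 30.
        At 30: go left to 7.
          7 is a leaf — visit 7.
        Visit 30.
        At 30: go right to 21.
          At 21: go left to 35.
            35 is a leaf — visit 35.
          Visit 21.
          At 21: no right child.
Visit 9.
At 9: go right to 34.
  At 34: go left to 23.
    At 23: go left to 1.
      At 1: no left child.
      Visit 1.
      At 1: go right to 37.
        37 is a leaf — visit 37.
    Visit 23.
    At 23: no right child.
  Visit 34.
  At 34: no right child.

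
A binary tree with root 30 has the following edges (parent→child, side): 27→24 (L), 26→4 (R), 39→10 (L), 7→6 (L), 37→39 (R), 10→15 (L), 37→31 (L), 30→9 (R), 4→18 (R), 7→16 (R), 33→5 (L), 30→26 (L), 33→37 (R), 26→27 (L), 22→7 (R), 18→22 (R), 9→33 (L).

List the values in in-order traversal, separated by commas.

In-order visits the left subtree, then the node, then the right subtree.
At 30: go left to 26.
  At 26: go left to 27.
    At 27: go left to 24.
      24 is a leaf — visit 24.
    Visit 27.
    At 27: no right child.
  Visit 26.
  At 26: go right to 4.
    At 4: no left child.
    Visit 4.
    At 4: go right to 18.
      At 18: no left child.
      Visit 18.
      At 18: go right to 22.
        At 22: no left child.
        Visit 22.
        At 22: go right to 7.
          At 7: go left to 6.
            6 is a leaf — visit 6.
          Visit 7.
          At 7: go right to 16.
            16 is a leaf — visit 16.
Visit 30.
At 30: go right to 9.
  At 9: go left to 33.
    At 33: go left to 5.
      5 is a leaf — visit 5.
    Visit 33.
    At 33: go right to 37.
      At 37: go left to 31.
        31 is a leaf — visit 31.
      Visit 37.
      At 37: go right to 39.
        At 39: go left to 10.
          At 10: go left to 15.
            15 is a leaf — visit 15.
          Visit 10.
          At 10: no right child.
        Visit 39.
        At 39: no right child.
  Visit 9.
  At 9: no right child.

24, 27, 26, 4, 18, 22, 6, 7, 16, 30, 5, 33, 31, 37, 15, 10, 39, 9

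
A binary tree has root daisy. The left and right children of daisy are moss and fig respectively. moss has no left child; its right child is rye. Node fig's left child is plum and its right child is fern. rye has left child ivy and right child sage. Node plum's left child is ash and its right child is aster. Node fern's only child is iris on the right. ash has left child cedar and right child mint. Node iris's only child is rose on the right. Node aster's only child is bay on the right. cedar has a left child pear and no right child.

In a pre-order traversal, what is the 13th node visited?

Pre-order visits the node, then its left subtree, then its right subtree.
Visit daisy.
At daisy: go left to moss.
  Visit moss.
  At moss: no left child.
  At moss: go right to rye.
    Visit rye.
    At rye: go left to ivy.
      ivy is a leaf — visit ivy.
    At rye: go right to sage.
      sage is a leaf — visit sage.
At daisy: go right to fig.
  Visit fig.
  At fig: go left to plum.
    Visit plum.
    At plum: go left to ash.
      Visit ash.
      At ash: go left to cedar.
        Visit cedar.
        At cedar: go left to pear.
          pear is a leaf — visit pear.
        At cedar: no right child.
      At ash: go right to mint.
        mint is a leaf — visit mint.
    At plum: go right to aster.
      Visit aster.
      At aster: no left child.
      At aster: go right to bay.
        bay is a leaf — visit bay.
  At fig: go right to fern.
    Visit fern.
    At fern: no left child.
    At fern: go right to iris.
      Visit iris.
      At iris: no left child.
      At iris: go right to rose.
        rose is a leaf — visit rose.
Full pre-order sequence: daisy, moss, rye, ivy, sage, fig, plum, ash, cedar, pear, mint, aster, bay, fern, iris, rose.

bay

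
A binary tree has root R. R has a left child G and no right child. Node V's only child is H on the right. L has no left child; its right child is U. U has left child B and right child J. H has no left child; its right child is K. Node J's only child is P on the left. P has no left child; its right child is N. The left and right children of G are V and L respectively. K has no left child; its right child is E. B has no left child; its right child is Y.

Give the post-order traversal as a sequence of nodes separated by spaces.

Post-order visits the left subtree, then the right subtree, then the node.
At R: go left to G.
  At G: go left to V.
    At V: no left child.
    At V: go right to H.
      At H: no left child.
      At H: go right to K.
        At K: no left child.
        At K: go right to E.
          E is a leaf — visit E.
        Visit K.
      Visit H.
    Visit V.
  At G: go right to L.
    At L: no left child.
    At L: go right to U.
      At U: go left to B.
        At B: no left child.
        At B: go right to Y.
          Y is a leaf — visit Y.
        Visit B.
      At U: go right to J.
        At J: go left to P.
          At P: no left child.
          At P: go right to N.
            N is a leaf — visit N.
          Visit P.
        At J: no right child.
        Visit J.
      Visit U.
    Visit L.
  Visit G.
At R: no right child.
Visit R.

E K H V Y B N P J U L G R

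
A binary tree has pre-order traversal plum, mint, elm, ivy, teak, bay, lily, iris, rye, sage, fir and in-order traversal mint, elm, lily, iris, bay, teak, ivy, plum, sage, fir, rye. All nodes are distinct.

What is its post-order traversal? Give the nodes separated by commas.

The first element of pre-order is the root; it splits in-order into left and right subtrees.
Root plum: left subtree has 7 nodes {mint, elm, lily, iris, bay, teak, ivy}, right has 3 {sage, fir, rye}.
  Root mint: left subtree has 0 nodes { }, right has 6 {elm, lily, iris, bay, teak, ivy}.
    Root elm: left subtree has 0 nodes { }, right has 5 {lily, iris, bay, teak, ivy}.
      Root ivy: left subtree has 4 nodes {lily, iris, bay, teak}, right has 0 { }.
        Root teak: left subtree has 3 nodes {lily, iris, bay}, right has 0 { }.
          Root bay: left subtree has 2 nodes {lily, iris}, right has 0 { }.
            Root lily: left subtree has 0 nodes { }, right has 1 {iris}.
  Root rye: left subtree has 2 nodes {sage, fir}, right has 0 { }.
    Root sage: left subtree has 0 nodes { }, right has 1 {fir}.

iris, lily, bay, teak, ivy, elm, mint, fir, sage, rye, plum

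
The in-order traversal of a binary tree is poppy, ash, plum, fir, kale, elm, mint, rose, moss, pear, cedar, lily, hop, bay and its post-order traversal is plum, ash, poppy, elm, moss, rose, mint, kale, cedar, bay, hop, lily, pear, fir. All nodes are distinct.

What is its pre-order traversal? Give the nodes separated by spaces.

fir poppy ash plum pear kale mint elm rose moss lily cedar hop bay

The last element of post-order is the root; it splits in-order into left and right subtrees.
Root fir: left subtree has 3 nodes {poppy, ash, plum}, right has 10 {kale, elm, mint, rose, moss, pear, cedar, lily, hop, bay}.
  Root poppy: left subtree has 0 nodes { }, right has 2 {ash, plum}.
    Root ash: left subtree has 0 nodes { }, right has 1 {plum}.
  Root pear: left subtree has 5 nodes {kale, elm, mint, rose, moss}, right has 4 {cedar, lily, hop, bay}.
    Root kale: left subtree has 0 nodes { }, right has 4 {elm, mint, rose, moss}.
      Root mint: left subtree has 1 node {elm}, right has 2 {rose, moss}.
        Root rose: left subtree has 0 nodes { }, right has 1 {moss}.
    Root lily: left subtree has 1 node {cedar}, right has 2 {hop, bay}.
      Root hop: left subtree has 0 nodes { }, right has 1 {bay}.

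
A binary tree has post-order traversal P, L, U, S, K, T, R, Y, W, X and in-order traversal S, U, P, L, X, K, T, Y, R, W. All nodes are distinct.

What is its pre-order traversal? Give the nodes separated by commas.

X, S, U, L, P, W, Y, T, K, R

The last element of post-order is the root; it splits in-order into left and right subtrees.
Root X: left subtree has 4 nodes {S, U, P, L}, right has 5 {K, T, Y, R, W}.
  Root S: left subtree has 0 nodes { }, right has 3 {U, P, L}.
    Root U: left subtree has 0 nodes { }, right has 2 {P, L}.
      Root L: left subtree has 1 node {P}, right has 0 { }.
  Root W: left subtree has 4 nodes {K, T, Y, R}, right has 0 { }.
    Root Y: left subtree has 2 nodes {K, T}, right has 1 {R}.
      Root T: left subtree has 1 node {K}, right has 0 { }.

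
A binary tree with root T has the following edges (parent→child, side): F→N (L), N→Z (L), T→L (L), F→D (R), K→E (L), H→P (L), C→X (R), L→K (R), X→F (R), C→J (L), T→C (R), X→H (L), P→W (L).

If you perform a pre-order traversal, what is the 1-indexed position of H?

Pre-order visits the node, then its left subtree, then its right subtree.
Visit T.
At T: go left to L.
  Visit L.
  At L: no left child.
  At L: go right to K.
    Visit K.
    At K: go left to E.
      E is a leaf — visit E.
    At K: no right child.
At T: go right to C.
  Visit C.
  At C: go left to J.
    J is a leaf — visit J.
  At C: go right to X.
    Visit X.
    At X: go left to H.
      Visit H.
      At H: go left to P.
        Visit P.
        At P: go left to W.
          W is a leaf — visit W.
        At P: no right child.
      At H: no right child.
    At X: go right to F.
      Visit F.
      At F: go left to N.
        Visit N.
        At N: go left to Z.
          Z is a leaf — visit Z.
        At N: no right child.
      At F: go right to D.
        D is a leaf — visit D.
Full pre-order sequence: T, L, K, E, C, J, X, H, P, W, F, N, Z, D.

8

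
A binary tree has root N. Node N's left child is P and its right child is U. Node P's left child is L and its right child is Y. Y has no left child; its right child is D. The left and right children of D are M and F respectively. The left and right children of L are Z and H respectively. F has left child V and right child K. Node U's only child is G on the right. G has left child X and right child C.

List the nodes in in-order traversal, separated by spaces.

Z L H P Y M D V F K N U X G C

In-order visits the left subtree, then the node, then the right subtree.
At N: go left to P.
  At P: go left to L.
    At L: go left to Z.
      Z is a leaf — visit Z.
    Visit L.
    At L: go right to H.
      H is a leaf — visit H.
  Visit P.
  At P: go right to Y.
    At Y: no left child.
    Visit Y.
    At Y: go right to D.
      At D: go left to M.
        M is a leaf — visit M.
      Visit D.
      At D: go right to F.
        At F: go left to V.
          V is a leaf — visit V.
        Visit F.
        At F: go right to K.
          K is a leaf — visit K.
Visit N.
At N: go right to U.
  At U: no left child.
  Visit U.
  At U: go right to G.
    At G: go left to X.
      X is a leaf — visit X.
    Visit G.
    At G: go right to C.
      C is a leaf — visit C.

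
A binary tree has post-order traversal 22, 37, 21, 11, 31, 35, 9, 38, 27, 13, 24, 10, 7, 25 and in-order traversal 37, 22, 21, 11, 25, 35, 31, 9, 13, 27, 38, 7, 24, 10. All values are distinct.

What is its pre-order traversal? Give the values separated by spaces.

The last element of post-order is the root; it splits in-order into left and right subtrees.
Root 25: left subtree has 4 nodes {37, 22, 21, 11}, right has 9 {35, 31, 9, 13, 27, 38, 7, 24, 10}.
  Root 11: left subtree has 3 nodes {37, 22, 21}, right has 0 { }.
    Root 21: left subtree has 2 nodes {37, 22}, right has 0 { }.
      Root 37: left subtree has 0 nodes { }, right has 1 {22}.
  Root 7: left subtree has 6 nodes {35, 31, 9, 13, 27, 38}, right has 2 {24, 10}.
    Root 13: left subtree has 3 nodes {35, 31, 9}, right has 2 {27, 38}.
      Root 9: left subtree has 2 nodes {35, 31}, right has 0 { }.
        Root 35: left subtree has 0 nodes { }, right has 1 {31}.
      Root 27: left subtree has 0 nodes { }, right has 1 {38}.
    Root 10: left subtree has 1 node {24}, right has 0 { }.

25 11 21 37 22 7 13 9 35 31 27 38 10 24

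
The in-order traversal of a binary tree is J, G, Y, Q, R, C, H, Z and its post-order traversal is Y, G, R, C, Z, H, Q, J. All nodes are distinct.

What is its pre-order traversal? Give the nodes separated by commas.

The last element of post-order is the root; it splits in-order into left and right subtrees.
Root J: left subtree has 0 nodes { }, right has 7 {G, Y, Q, R, C, H, Z}.
  Root Q: left subtree has 2 nodes {G, Y}, right has 4 {R, C, H, Z}.
    Root G: left subtree has 0 nodes { }, right has 1 {Y}.
    Root H: left subtree has 2 nodes {R, C}, right has 1 {Z}.
      Root C: left subtree has 1 node {R}, right has 0 { }.

J, Q, G, Y, H, C, R, Z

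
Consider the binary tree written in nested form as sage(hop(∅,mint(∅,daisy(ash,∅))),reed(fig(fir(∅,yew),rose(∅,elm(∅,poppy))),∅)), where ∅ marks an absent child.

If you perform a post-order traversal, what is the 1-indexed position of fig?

10

Post-order visits the left subtree, then the right subtree, then the node.
At sage: go left to hop.
  At hop: no left child.
  At hop: go right to mint.
    At mint: no left child.
    At mint: go right to daisy.
      At daisy: go left to ash.
        ash is a leaf — visit ash.
      At daisy: no right child.
      Visit daisy.
    Visit mint.
  Visit hop.
At sage: go right to reed.
  At reed: go left to fig.
    At fig: go left to fir.
      At fir: no left child.
      At fir: go right to yew.
        yew is a leaf — visit yew.
      Visit fir.
    At fig: go right to rose.
      At rose: no left child.
      At rose: go right to elm.
        At elm: no left child.
        At elm: go right to poppy.
          poppy is a leaf — visit poppy.
        Visit elm.
      Visit rose.
    Visit fig.
  At reed: no right child.
  Visit reed.
Visit sage.
Full post-order sequence: ash, daisy, mint, hop, yew, fir, poppy, elm, rose, fig, reed, sage.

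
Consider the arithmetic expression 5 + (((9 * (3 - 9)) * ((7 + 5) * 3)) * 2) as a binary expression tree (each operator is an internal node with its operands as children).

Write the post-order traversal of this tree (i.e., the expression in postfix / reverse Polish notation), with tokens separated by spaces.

Post-order on an expression tree gives postfix notation: for each operator, emit left operand, right operand, then the operator.

5 9 3 9 - * 7 5 + 3 * * 2 * +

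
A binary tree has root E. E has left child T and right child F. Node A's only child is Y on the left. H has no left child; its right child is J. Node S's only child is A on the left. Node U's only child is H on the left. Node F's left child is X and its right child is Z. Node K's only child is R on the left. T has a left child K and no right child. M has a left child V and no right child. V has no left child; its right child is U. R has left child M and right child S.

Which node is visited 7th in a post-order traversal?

A

Post-order visits the left subtree, then the right subtree, then the node.
At E: go left to T.
  At T: go left to K.
    At K: go left to R.
      At R: go left to M.
        At M: go left to V.
          At V: no left child.
          At V: go right to U.
            At U: go left to H.
              At H: no left child.
              At H: go right to J.
                J is a leaf — visit J.
              Visit H.
            At U: no right child.
            Visit U.
          Visit V.
        At M: no right child.
        Visit M.
      At R: go right to S.
        At S: go left to A.
          At A: go left to Y.
            Y is a leaf — visit Y.
          At A: no right child.
          Visit A.
        At S: no right child.
        Visit S.
      Visit R.
    At K: no right child.
    Visit K.
  At T: no right child.
  Visit T.
At E: go right to F.
  At F: go left to X.
    X is a leaf — visit X.
  At F: go right to Z.
    Z is a leaf — visit Z.
  Visit F.
Visit E.
Full post-order sequence: J, H, U, V, M, Y, A, S, R, K, T, X, Z, F, E.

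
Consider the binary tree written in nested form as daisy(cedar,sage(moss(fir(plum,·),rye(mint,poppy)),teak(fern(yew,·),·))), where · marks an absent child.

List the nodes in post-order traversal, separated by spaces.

cedar plum fir mint poppy rye moss yew fern teak sage daisy

Post-order visits the left subtree, then the right subtree, then the node.
At daisy: go left to cedar.
  cedar is a leaf — visit cedar.
At daisy: go right to sage.
  At sage: go left to moss.
    At moss: go left to fir.
      At fir: go left to plum.
        plum is a leaf — visit plum.
      At fir: no right child.
      Visit fir.
    At moss: go right to rye.
      At rye: go left to mint.
        mint is a leaf — visit mint.
      At rye: go right to poppy.
        poppy is a leaf — visit poppy.
      Visit rye.
    Visit moss.
  At sage: go right to teak.
    At teak: go left to fern.
      At fern: go left to yew.
        yew is a leaf — visit yew.
      At fern: no right child.
      Visit fern.
    At teak: no right child.
    Visit teak.
  Visit sage.
Visit daisy.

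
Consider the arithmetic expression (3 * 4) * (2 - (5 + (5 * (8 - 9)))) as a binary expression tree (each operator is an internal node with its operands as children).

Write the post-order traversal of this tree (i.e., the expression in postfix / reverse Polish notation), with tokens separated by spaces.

3 4 * 2 5 5 8 9 - * + - *

Post-order on an expression tree gives postfix notation: for each operator, emit left operand, right operand, then the operator.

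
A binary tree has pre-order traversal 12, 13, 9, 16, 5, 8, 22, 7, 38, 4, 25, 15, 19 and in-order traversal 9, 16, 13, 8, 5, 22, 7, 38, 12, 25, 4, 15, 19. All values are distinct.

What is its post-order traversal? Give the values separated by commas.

The first element of pre-order is the root; it splits in-order into left and right subtrees.
Root 12: left subtree has 8 nodes {9, 16, 13, 8, 5, 22, 7, 38}, right has 4 {25, 4, 15, 19}.
  Root 13: left subtree has 2 nodes {9, 16}, right has 5 {8, 5, 22, 7, 38}.
    Root 9: left subtree has 0 nodes { }, right has 1 {16}.
    Root 5: left subtree has 1 node {8}, right has 3 {22, 7, 38}.
      Root 22: left subtree has 0 nodes { }, right has 2 {7, 38}.
        Root 7: left subtree has 0 nodes { }, right has 1 {38}.
  Root 4: left subtree has 1 node {25}, right has 2 {15, 19}.
    Root 15: left subtree has 0 nodes { }, right has 1 {19}.

16, 9, 8, 38, 7, 22, 5, 13, 25, 19, 15, 4, 12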